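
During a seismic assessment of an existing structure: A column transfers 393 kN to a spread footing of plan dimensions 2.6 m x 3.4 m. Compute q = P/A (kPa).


A = 2.6 * 3.4 = 8.84 m^2
q = P / A = 393 / 8.84
= 44.457 kPa

44.457 kPa


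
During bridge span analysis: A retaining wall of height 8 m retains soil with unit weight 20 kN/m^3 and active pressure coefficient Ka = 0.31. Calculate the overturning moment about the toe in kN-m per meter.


Pa = 0.5 * Ka * gamma * H^2
= 0.5 * 0.31 * 20 * 8^2
= 198.4 kN/m
Arm = H / 3 = 8 / 3 = 2.6667 m
Mo = Pa * arm = Pa * H / 3 = 198.4 * 8 / 3 = 529.0667 kN-m/m

529.0667 kN-m/m


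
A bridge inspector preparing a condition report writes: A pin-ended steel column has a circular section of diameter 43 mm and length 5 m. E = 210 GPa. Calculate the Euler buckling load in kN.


I = pi * d^4 / 64 = 167820.0 mm^4
L = 5000.0 mm
P_cr = pi^2 * E * I / L^2
= 9.8696 * 210000.0 * 167820.0 / 5000.0^2
= 13913.06 N = 13.9131 kN

13.9131 kN


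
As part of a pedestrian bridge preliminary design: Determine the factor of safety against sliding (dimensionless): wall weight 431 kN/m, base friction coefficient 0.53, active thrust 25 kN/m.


Resisting force = mu * W = 0.53 * 431 = 228.43 kN/m
FOS = Resisting / Driving = 228.43 / 25
= 9.1372 (dimensionless)

9.1372 (dimensionless)


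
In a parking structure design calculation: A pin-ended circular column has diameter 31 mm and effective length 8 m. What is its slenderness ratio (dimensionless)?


Radius of gyration r = d / 4 = 31 / 4 = 7.75 mm
L_eff = 8000.0 mm
Slenderness ratio = L / r = 8000.0 / 7.75 = 1032.26 (dimensionless)

1032.26 (dimensionless)


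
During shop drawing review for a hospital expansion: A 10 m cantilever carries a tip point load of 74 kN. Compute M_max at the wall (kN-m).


For a cantilever with a point load at the free end:
M_max = P * L = 74 * 10 = 740 kN-m

740 kN-m


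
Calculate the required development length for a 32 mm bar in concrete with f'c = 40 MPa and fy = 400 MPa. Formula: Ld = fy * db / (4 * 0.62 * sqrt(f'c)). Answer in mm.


Ld = (fy * db) / (4 * 0.62 * sqrt(f'c))
= (400 * 32) / (4 * 0.62 * sqrt(40))
= 12800 / 15.6849
= 816.07 mm

816.07 mm


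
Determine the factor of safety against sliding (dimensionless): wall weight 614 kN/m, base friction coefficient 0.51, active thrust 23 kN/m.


Resisting force = mu * W = 0.51 * 614 = 313.14 kN/m
FOS = Resisting / Driving = 313.14 / 23
= 13.6148 (dimensionless)

13.6148 (dimensionless)


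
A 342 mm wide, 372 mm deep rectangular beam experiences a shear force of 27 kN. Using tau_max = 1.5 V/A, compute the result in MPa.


A = b * h = 342 * 372 = 127224 mm^2
V = 27 kN = 27000.0 N
tau_max = 1.5 * V / A = 1.5 * 27000.0 / 127224
= 0.3183 MPa

0.3183 MPa


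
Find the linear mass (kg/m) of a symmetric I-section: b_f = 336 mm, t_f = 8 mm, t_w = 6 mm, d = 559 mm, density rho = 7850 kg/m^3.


A_flanges = 2 * 336 * 8 = 5376 mm^2
A_web = (559 - 2 * 8) * 6 = 3258 mm^2
A_total = 5376 + 3258 = 8634 mm^2 = 0.008634 m^2
Weight = rho * A = 7850 * 0.008634 = 67.7769 kg/m

67.7769 kg/m


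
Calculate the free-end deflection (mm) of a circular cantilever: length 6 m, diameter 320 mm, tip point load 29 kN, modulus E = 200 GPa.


I = pi * d^4 / 64 = pi * 320^4 / 64 = 514718540.36 mm^4
L = 6000.0 mm, P = 29000.0 N, E = 200000.0 MPa
delta = P * L^3 / (3 * E * I)
= 29000.0 * 6000.0^3 / (3 * 200000.0 * 514718540.36)
= 20.2829 mm

20.2829 mm


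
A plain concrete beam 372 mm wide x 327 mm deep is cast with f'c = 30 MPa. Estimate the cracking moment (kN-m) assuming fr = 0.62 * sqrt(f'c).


fr = 0.62 * sqrt(30) = 0.62 * 5.4772 = 3.3959 MPa
I = 372 * 327^3 / 12 = 1083939273.0 mm^4
y_t = 163.5 mm
M_cr = fr * I / y_t = 3.3959 * 1083939273.0 / 163.5 N-mm
= 22.5133 kN-m

22.5133 kN-m


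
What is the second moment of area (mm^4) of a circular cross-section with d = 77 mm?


r = d / 2 = 77 / 2 = 38.5 mm
I = pi * r^4 / 4 = pi * 38.5^4 / 4
= 1725570.86 mm^4

1725570.86 mm^4


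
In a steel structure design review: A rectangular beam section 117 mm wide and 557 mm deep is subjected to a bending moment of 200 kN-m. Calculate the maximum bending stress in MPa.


I = b * h^3 / 12 = 117 * 557^3 / 12 = 1684884756.75 mm^4
y = h / 2 = 557 / 2 = 278.5 mm
M = 200 kN-m = 200000000.0 N-mm
sigma = M * y / I = 200000000.0 * 278.5 / 1684884756.75
= 33.06 MPa

33.06 MPa


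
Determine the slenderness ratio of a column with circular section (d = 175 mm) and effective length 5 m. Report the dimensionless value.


Radius of gyration r = d / 4 = 175 / 4 = 43.75 mm
L_eff = 5000.0 mm
Slenderness ratio = L / r = 5000.0 / 43.75 = 114.29 (dimensionless)

114.29 (dimensionless)


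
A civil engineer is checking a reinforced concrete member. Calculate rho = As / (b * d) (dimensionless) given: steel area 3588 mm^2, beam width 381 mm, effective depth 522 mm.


rho = As / (b * d)
= 3588 / (381 * 522)
= 3588 / 198882
= 0.018041 (dimensionless)

0.018041 (dimensionless)


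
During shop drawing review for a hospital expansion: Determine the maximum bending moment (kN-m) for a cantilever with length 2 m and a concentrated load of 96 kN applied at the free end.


For a cantilever with a point load at the free end:
M_max = P * L = 96 * 2 = 192 kN-m

192 kN-m


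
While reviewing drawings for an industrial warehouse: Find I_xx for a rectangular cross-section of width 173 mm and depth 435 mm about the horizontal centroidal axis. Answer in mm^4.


I = b * h^3 / 12
= 173 * 435^3 / 12
= 173 * 82312875 / 12
= 1186677281.25 mm^4

1186677281.25 mm^4


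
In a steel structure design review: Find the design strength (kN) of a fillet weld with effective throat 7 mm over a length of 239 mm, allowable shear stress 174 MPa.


Strength = throat * length * allowable stress
= 7 * 239 * 174 N
= 291102 N
= 291.1 kN

291.1 kN


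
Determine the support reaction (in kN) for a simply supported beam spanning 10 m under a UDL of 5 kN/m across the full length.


Total load = w * L = 5 * 10 = 50 kN
By symmetry, each reaction R = total / 2 = 50 / 2 = 25.0 kN

25.0 kN


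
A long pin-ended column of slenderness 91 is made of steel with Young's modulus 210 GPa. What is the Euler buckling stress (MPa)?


sigma_cr = pi^2 * E / lambda^2
= 9.8696 * 210000.0 / 91^2
= 9.8696 * 210000.0 / 8281
= 250.2858 MPa

250.2858 MPa


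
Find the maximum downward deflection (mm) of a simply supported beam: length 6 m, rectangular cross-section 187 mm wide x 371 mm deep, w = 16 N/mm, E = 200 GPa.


I = 187 * 371^3 / 12 = 795759971.42 mm^4
L = 6000.0 mm, w = 16 N/mm, E = 200000.0 MPa
delta = 5 * w * L^4 / (384 * E * I)
= 5 * 16 * 6000.0^4 / (384 * 200000.0 * 795759971.42)
= 1.6965 mm

1.6965 mm


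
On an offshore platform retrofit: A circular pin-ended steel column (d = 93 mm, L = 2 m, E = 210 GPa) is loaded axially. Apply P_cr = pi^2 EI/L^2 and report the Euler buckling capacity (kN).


I = pi * d^4 / 64 = 3671991.72 mm^4
L = 2000.0 mm
P_cr = pi^2 * E * I / L^2
= 9.8696 * 210000.0 * 3671991.72 / 2000.0^2
= 1902658.04 N = 1902.658 kN

1902.658 kN


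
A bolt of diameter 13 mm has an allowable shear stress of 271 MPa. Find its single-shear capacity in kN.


A = pi * d^2 / 4 = pi * 13^2 / 4 = 132.7323 mm^2
V = f_v * A / 1000 = 271 * 132.7323 / 1000
= 35.9705 kN

35.9705 kN


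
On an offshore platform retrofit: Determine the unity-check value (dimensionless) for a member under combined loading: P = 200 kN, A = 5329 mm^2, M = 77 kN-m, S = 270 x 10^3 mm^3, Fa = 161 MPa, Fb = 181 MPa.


f_a = P / A = 200000.0 / 5329 = 37.5305 MPa
f_b = M / S = 77000000.0 / 270000.0 = 285.1852 MPa
Ratio = f_a / Fa + f_b / Fb
= 37.5305 / 161 + 285.1852 / 181
= 1.8087 (dimensionless)

1.8087 (dimensionless)


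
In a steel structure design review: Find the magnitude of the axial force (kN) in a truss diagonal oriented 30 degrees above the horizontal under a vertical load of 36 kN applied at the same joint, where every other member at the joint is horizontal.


At the joint, only the diagonal has a vertical component, so vertical equilibrium gives:
F * sin(30) = 36
F = 36 / sin(30)
= 36 / 0.5
= 72.0 kN

72.0 kN


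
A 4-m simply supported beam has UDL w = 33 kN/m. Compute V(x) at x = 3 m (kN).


R_A = w * L / 2 = 33 * 4 / 2 = 66.0 kN
V(x) = R_A - w * x = 66.0 - 33 * 3
= -33.0 kN

-33.0 kN


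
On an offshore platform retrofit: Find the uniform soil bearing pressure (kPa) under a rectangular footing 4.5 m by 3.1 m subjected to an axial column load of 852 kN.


A = 4.5 * 3.1 = 13.95 m^2
q = P / A = 852 / 13.95
= 61.0753 kPa

61.0753 kPa


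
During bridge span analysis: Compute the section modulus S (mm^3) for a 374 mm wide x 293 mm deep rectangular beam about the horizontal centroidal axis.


S = b * h^2 / 6
= 374 * 293^2 / 6
= 374 * 85849 / 6
= 5351254.33 mm^3

5351254.33 mm^3


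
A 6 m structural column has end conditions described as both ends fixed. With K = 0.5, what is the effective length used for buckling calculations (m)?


L_eff = K * L
= 0.5 * 6
= 3.0 m

3.0 m


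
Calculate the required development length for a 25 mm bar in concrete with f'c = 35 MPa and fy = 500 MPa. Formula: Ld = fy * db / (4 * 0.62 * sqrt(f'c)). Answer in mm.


Ld = (fy * db) / (4 * 0.62 * sqrt(f'c))
= (500 * 25) / (4 * 0.62 * sqrt(35))
= 12500 / 14.6719
= 851.97 mm

851.97 mm


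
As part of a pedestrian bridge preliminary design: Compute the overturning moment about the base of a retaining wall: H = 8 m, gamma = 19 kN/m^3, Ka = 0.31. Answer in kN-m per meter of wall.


Pa = 0.5 * Ka * gamma * H^2
= 0.5 * 0.31 * 19 * 8^2
= 188.48 kN/m
Arm = H / 3 = 8 / 3 = 2.6667 m
Mo = Pa * arm = Pa * H / 3 = 188.48 * 8 / 3 = 502.6133 kN-m/m

502.6133 kN-m/m


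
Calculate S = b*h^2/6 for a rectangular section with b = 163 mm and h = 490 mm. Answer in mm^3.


S = b * h^2 / 6
= 163 * 490^2 / 6
= 163 * 240100 / 6
= 6522716.67 mm^3

6522716.67 mm^3


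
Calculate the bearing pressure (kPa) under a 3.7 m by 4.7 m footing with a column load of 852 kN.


A = 3.7 * 4.7 = 17.39 m^2
q = P / A = 852 / 17.39
= 48.9937 kPa

48.9937 kPa


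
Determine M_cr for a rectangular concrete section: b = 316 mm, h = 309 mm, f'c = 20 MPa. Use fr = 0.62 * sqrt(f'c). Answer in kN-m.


fr = 0.62 * sqrt(20) = 0.62 * 4.4721 = 2.7727 MPa
I = 316 * 309^3 / 12 = 776928897.0 mm^4
y_t = 154.5 mm
M_cr = fr * I / y_t = 2.7727 * 776928897.0 / 154.5 N-mm
= 13.9431 kN-m

13.9431 kN-m


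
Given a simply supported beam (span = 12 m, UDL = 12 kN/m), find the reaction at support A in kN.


Total load = w * L = 12 * 12 = 144 kN
By symmetry, each reaction R = total / 2 = 144 / 2 = 72.0 kN

72.0 kN


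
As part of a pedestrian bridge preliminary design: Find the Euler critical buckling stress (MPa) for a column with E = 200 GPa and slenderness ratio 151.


sigma_cr = pi^2 * E / lambda^2
= 9.8696 * 200000.0 / 151^2
= 9.8696 * 200000.0 / 22801
= 86.5717 MPa

86.5717 MPa


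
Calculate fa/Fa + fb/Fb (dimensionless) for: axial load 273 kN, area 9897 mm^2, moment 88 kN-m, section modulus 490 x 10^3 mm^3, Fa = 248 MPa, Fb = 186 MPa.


f_a = P / A = 273000.0 / 9897 = 27.5841 MPa
f_b = M / S = 88000000.0 / 490000.0 = 179.5918 MPa
Ratio = f_a / Fa + f_b / Fb
= 27.5841 / 248 + 179.5918 / 186
= 1.0768 (dimensionless)

1.0768 (dimensionless)


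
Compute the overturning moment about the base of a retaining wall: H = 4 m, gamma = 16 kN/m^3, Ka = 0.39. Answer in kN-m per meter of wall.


Pa = 0.5 * Ka * gamma * H^2
= 0.5 * 0.39 * 16 * 4^2
= 49.92 kN/m
Arm = H / 3 = 4 / 3 = 1.3333 m
Mo = Pa * arm = Pa * H / 3 = 49.92 * 4 / 3 = 66.56 kN-m/m

66.56 kN-m/m


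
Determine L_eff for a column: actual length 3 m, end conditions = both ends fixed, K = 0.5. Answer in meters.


L_eff = K * L
= 0.5 * 3
= 1.5 m

1.5 m


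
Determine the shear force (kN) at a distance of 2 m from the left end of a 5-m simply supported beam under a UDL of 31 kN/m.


R_A = w * L / 2 = 31 * 5 / 2 = 77.5 kN
V(x) = R_A - w * x = 77.5 - 31 * 2
= 15.5 kN

15.5 kN


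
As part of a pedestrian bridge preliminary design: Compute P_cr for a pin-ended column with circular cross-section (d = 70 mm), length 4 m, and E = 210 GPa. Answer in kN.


I = pi * d^4 / 64 = 1178588.12 mm^4
L = 4000.0 mm
P_cr = pi^2 * E * I / L^2
= 9.8696 * 210000.0 * 1178588.12 / 4000.0^2
= 152672.61 N = 152.6726 kN

152.6726 kN


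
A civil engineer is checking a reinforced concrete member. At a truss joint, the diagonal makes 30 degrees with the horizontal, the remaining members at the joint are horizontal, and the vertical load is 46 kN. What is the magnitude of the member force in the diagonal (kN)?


At the joint, only the diagonal has a vertical component, so vertical equilibrium gives:
F * sin(30) = 46
F = 46 / sin(30)
= 46 / 0.5
= 92.0 kN

92.0 kN


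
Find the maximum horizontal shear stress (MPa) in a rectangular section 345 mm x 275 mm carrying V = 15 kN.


A = b * h = 345 * 275 = 94875 mm^2
V = 15 kN = 15000.0 N
tau_max = 1.5 * V / A = 1.5 * 15000.0 / 94875
= 0.2372 MPa

0.2372 MPa


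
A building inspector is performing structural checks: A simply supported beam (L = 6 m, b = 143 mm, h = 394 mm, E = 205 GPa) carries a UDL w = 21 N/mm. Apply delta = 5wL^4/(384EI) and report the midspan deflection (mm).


I = 143 * 394^3 / 12 = 728858892.67 mm^4
L = 6000.0 mm, w = 21 N/mm, E = 205000.0 MPa
delta = 5 * w * L^4 / (384 * E * I)
= 5 * 21 * 6000.0^4 / (384 * 205000.0 * 728858892.67)
= 2.3717 mm

2.3717 mm


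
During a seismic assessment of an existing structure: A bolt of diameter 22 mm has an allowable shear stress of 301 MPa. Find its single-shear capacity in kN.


A = pi * d^2 / 4 = pi * 22^2 / 4 = 380.1327 mm^2
V = f_v * A / 1000 = 301 * 380.1327 / 1000
= 114.4199 kN

114.4199 kN


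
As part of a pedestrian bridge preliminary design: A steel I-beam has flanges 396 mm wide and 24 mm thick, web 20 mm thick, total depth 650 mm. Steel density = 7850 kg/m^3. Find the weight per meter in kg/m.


A_flanges = 2 * 396 * 24 = 19008 mm^2
A_web = (650 - 2 * 24) * 20 = 12040 mm^2
A_total = 19008 + 12040 = 31048 mm^2 = 0.031048 m^2
Weight = rho * A = 7850 * 0.031048 = 243.7268 kg/m

243.7268 kg/m


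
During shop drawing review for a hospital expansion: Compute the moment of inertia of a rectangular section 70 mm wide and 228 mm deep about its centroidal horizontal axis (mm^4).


I = b * h^3 / 12
= 70 * 228^3 / 12
= 70 * 11852352 / 12
= 69138720.0 mm^4

69138720.0 mm^4


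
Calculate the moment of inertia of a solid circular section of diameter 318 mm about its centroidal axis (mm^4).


r = d / 2 = 318 / 2 = 159.0 mm
I = pi * r^4 / 4 = pi * 159.0^4 / 4
= 501970712.14 mm^4

501970712.14 mm^4


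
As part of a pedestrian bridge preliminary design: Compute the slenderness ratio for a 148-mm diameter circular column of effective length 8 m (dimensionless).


Radius of gyration r = d / 4 = 148 / 4 = 37.0 mm
L_eff = 8000.0 mm
Slenderness ratio = L / r = 8000.0 / 37.0 = 216.22 (dimensionless)

216.22 (dimensionless)


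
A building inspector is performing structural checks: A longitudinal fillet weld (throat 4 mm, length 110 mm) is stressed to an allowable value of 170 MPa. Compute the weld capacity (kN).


Strength = throat * length * allowable stress
= 4 * 110 * 170 N
= 74800 N
= 74.8 kN

74.8 kN


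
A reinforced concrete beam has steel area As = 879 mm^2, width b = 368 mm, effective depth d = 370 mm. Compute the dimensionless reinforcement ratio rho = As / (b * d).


rho = As / (b * d)
= 879 / (368 * 370)
= 879 / 136160
= 0.006456 (dimensionless)

0.006456 (dimensionless)


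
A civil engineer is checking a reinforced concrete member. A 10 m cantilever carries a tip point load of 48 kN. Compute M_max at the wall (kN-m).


For a cantilever with a point load at the free end:
M_max = P * L = 48 * 10 = 480 kN-m

480 kN-m


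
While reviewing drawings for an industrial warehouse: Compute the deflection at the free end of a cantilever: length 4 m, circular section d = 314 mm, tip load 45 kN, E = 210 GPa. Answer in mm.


I = pi * d^4 / 64 = pi * 314^4 / 64 = 477186876.19 mm^4
L = 4000.0 mm, P = 45000.0 N, E = 210000.0 MPa
delta = P * L^3 / (3 * E * I)
= 45000.0 * 4000.0^3 / (3 * 210000.0 * 477186876.19)
= 9.58 mm

9.58 mm


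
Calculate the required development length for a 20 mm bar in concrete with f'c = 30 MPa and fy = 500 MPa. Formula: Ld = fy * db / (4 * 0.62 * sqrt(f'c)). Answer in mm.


Ld = (fy * db) / (4 * 0.62 * sqrt(f'c))
= (500 * 20) / (4 * 0.62 * sqrt(30))
= 10000 / 13.5835
= 736.19 mm

736.19 mm


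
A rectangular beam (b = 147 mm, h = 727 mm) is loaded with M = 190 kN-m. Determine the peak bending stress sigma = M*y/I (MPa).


I = b * h^3 / 12 = 147 * 727^3 / 12 = 4706947141.75 mm^4
y = h / 2 = 727 / 2 = 363.5 mm
M = 190 kN-m = 190000000.0 N-mm
sigma = M * y / I = 190000000.0 * 363.5 / 4706947141.75
= 14.67 MPa

14.67 MPa


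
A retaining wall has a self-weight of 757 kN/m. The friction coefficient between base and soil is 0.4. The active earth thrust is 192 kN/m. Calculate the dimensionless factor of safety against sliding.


Resisting force = mu * W = 0.4 * 757 = 302.8 kN/m
FOS = Resisting / Driving = 302.8 / 192
= 1.5771 (dimensionless)

1.5771 (dimensionless)


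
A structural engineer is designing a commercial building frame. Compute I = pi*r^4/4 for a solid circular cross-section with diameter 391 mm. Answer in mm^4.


r = d / 2 = 391 / 2 = 195.5 mm
I = pi * r^4 / 4 = pi * 195.5^4 / 4
= 1147299827.52 mm^4

1147299827.52 mm^4


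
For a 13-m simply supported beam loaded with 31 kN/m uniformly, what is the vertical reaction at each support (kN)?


Total load = w * L = 31 * 13 = 403 kN
By symmetry, each reaction R = total / 2 = 403 / 2 = 201.5 kN

201.5 kN


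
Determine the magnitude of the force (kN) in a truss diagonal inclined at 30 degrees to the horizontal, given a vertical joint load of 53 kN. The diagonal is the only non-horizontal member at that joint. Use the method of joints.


At the joint, only the diagonal has a vertical component, so vertical equilibrium gives:
F * sin(30) = 53
F = 53 / sin(30)
= 53 / 0.5
= 106.0 kN

106.0 kN


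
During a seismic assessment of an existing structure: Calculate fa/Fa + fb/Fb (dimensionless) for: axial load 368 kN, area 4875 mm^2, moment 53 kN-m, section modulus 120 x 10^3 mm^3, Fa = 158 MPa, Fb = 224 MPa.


f_a = P / A = 368000.0 / 4875 = 75.4872 MPa
f_b = M / S = 53000000.0 / 120000.0 = 441.6667 MPa
Ratio = f_a / Fa + f_b / Fb
= 75.4872 / 158 + 441.6667 / 224
= 2.4495 (dimensionless)

2.4495 (dimensionless)


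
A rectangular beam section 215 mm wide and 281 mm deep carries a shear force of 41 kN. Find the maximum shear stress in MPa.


A = b * h = 215 * 281 = 60415 mm^2
V = 41 kN = 41000.0 N
tau_max = 1.5 * V / A = 1.5 * 41000.0 / 60415
= 1.018 MPa

1.018 MPa


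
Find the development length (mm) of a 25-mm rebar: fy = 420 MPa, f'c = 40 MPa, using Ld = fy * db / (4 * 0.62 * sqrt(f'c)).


Ld = (fy * db) / (4 * 0.62 * sqrt(f'c))
= (420 * 25) / (4 * 0.62 * sqrt(40))
= 10500 / 15.6849
= 669.43 mm

669.43 mm


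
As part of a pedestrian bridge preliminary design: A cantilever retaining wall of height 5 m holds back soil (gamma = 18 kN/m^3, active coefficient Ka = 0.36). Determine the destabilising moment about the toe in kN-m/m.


Pa = 0.5 * Ka * gamma * H^2
= 0.5 * 0.36 * 18 * 5^2
= 81.0 kN/m
Arm = H / 3 = 5 / 3 = 1.6667 m
Mo = Pa * arm = Pa * H / 3 = 81.0 * 5 / 3 = 135.0 kN-m/m

135.0 kN-m/m


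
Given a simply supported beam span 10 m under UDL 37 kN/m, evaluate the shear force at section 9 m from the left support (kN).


R_A = w * L / 2 = 37 * 10 / 2 = 185.0 kN
V(x) = R_A - w * x = 185.0 - 37 * 9
= -148.0 kN

-148.0 kN


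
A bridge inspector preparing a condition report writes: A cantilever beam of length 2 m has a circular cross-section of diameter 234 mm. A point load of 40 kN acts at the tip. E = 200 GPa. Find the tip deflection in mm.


I = pi * d^4 / 64 = pi * 234^4 / 64 = 147174757.31 mm^4
L = 2000.0 mm, P = 40000.0 N, E = 200000.0 MPa
delta = P * L^3 / (3 * E * I)
= 40000.0 * 2000.0^3 / (3 * 200000.0 * 147174757.31)
= 3.6238 mm

3.6238 mm


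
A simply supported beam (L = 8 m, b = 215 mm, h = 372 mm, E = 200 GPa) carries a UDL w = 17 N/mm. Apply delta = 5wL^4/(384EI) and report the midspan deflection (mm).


I = 215 * 372^3 / 12 = 922329360.0 mm^4
L = 8000.0 mm, w = 17 N/mm, E = 200000.0 MPa
delta = 5 * w * L^4 / (384 * E * I)
= 5 * 17 * 8000.0^4 / (384 * 200000.0 * 922329360.0)
= 4.9151 mm

4.9151 mm


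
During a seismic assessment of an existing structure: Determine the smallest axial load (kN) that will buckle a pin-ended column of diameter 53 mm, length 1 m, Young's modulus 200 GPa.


I = pi * d^4 / 64 = 387323.08 mm^4
L = 1000.0 mm
P_cr = pi^2 * E * I / L^2
= 9.8696 * 200000.0 * 387323.08 / 1000.0^2
= 764545.12 N = 764.5451 kN

764.5451 kN


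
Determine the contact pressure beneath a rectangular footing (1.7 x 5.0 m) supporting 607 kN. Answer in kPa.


A = 1.7 * 5.0 = 8.5 m^2
q = P / A = 607 / 8.5
= 71.4118 kPa

71.4118 kPa


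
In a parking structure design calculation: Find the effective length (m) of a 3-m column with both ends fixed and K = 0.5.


L_eff = K * L
= 0.5 * 3
= 1.5 m

1.5 m


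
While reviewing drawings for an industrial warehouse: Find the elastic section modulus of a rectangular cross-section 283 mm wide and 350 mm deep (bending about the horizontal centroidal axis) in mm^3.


S = b * h^2 / 6
= 283 * 350^2 / 6
= 283 * 122500 / 6
= 5777916.67 mm^3

5777916.67 mm^3


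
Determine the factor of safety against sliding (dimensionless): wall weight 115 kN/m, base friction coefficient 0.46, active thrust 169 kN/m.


Resisting force = mu * W = 0.46 * 115 = 52.9 kN/m
FOS = Resisting / Driving = 52.9 / 169
= 0.313 (dimensionless)

0.313 (dimensionless)


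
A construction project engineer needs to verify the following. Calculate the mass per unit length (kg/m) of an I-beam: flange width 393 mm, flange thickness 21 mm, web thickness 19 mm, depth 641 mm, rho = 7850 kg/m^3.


A_flanges = 2 * 393 * 21 = 16506 mm^2
A_web = (641 - 2 * 21) * 19 = 11381 mm^2
A_total = 16506 + 11381 = 27887 mm^2 = 0.027887 m^2
Weight = rho * A = 7850 * 0.027887 = 218.9129 kg/m

218.9129 kg/m


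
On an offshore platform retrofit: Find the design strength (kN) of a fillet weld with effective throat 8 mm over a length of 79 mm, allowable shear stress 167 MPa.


Strength = throat * length * allowable stress
= 8 * 79 * 167 N
= 105544 N
= 105.54 kN

105.54 kN


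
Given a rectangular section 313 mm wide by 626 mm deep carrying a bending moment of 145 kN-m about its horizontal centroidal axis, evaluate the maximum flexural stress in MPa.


I = b * h^3 / 12 = 313 * 626^3 / 12 = 6398616640.67 mm^4
y = h / 2 = 626 / 2 = 313.0 mm
M = 145 kN-m = 145000000.0 N-mm
sigma = M * y / I = 145000000.0 * 313.0 / 6398616640.67
= 7.09 MPa

7.09 MPa


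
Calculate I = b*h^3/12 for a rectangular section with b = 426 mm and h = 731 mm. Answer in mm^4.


I = b * h^3 / 12
= 426 * 731^3 / 12
= 426 * 390617891 / 12
= 13866935130.5 mm^4

13866935130.5 mm^4


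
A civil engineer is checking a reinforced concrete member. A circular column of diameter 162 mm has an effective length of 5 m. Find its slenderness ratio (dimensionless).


Radius of gyration r = d / 4 = 162 / 4 = 40.5 mm
L_eff = 5000.0 mm
Slenderness ratio = L / r = 5000.0 / 40.5 = 123.46 (dimensionless)

123.46 (dimensionless)


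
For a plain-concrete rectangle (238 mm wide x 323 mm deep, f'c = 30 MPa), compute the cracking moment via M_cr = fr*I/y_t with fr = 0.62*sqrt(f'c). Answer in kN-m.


fr = 0.62 * sqrt(30) = 0.62 * 5.4772 = 3.3959 MPa
I = 238 * 323^3 / 12 = 668348962.17 mm^4
y_t = 161.5 mm
M_cr = fr * I / y_t = 3.3959 * 668348962.17 / 161.5 N-mm
= 14.0535 kN-m

14.0535 kN-m


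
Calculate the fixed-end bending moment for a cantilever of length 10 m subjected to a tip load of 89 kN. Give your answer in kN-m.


For a cantilever with a point load at the free end:
M_max = P * L = 89 * 10 = 890 kN-m

890 kN-m


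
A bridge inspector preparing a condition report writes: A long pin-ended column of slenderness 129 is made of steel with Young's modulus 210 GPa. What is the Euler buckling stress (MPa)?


sigma_cr = pi^2 * E / lambda^2
= 9.8696 * 210000.0 / 129^2
= 9.8696 * 210000.0 / 16641
= 124.5488 MPa

124.5488 MPa


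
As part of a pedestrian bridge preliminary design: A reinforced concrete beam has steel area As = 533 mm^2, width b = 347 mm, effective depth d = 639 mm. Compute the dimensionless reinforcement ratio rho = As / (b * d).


rho = As / (b * d)
= 533 / (347 * 639)
= 533 / 221733
= 0.002404 (dimensionless)

0.002404 (dimensionless)


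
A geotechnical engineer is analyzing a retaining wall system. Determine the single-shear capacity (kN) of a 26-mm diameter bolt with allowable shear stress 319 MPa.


A = pi * d^2 / 4 = pi * 26^2 / 4 = 530.9292 mm^2
V = f_v * A / 1000 = 319 * 530.9292 / 1000
= 169.3664 kN

169.3664 kN


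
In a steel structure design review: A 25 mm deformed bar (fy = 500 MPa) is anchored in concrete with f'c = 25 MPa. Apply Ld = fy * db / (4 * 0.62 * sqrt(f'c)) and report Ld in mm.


Ld = (fy * db) / (4 * 0.62 * sqrt(f'c))
= (500 * 25) / (4 * 0.62 * sqrt(25))
= 12500 / 12.4
= 1008.06 mm

1008.06 mm


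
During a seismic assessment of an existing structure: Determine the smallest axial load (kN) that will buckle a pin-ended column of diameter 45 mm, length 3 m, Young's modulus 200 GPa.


I = pi * d^4 / 64 = 201288.96 mm^4
L = 3000.0 mm
P_cr = pi^2 * E * I / L^2
= 9.8696 * 200000.0 * 201288.96 / 3000.0^2
= 44147.61 N = 44.1476 kN

44.1476 kN


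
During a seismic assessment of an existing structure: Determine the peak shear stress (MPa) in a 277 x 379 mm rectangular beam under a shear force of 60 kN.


A = b * h = 277 * 379 = 104983 mm^2
V = 60 kN = 60000.0 N
tau_max = 1.5 * V / A = 1.5 * 60000.0 / 104983
= 0.8573 MPa

0.8573 MPa


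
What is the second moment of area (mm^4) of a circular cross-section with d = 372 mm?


r = d / 2 = 372 / 2 = 186.0 mm
I = pi * r^4 / 4 = pi * 186.0^4 / 4
= 940029879.65 mm^4

940029879.65 mm^4


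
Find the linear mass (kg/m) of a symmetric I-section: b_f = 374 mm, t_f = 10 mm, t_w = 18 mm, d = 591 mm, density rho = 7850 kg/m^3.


A_flanges = 2 * 374 * 10 = 7480 mm^2
A_web = (591 - 2 * 10) * 18 = 10278 mm^2
A_total = 7480 + 10278 = 17758 mm^2 = 0.017758 m^2
Weight = rho * A = 7850 * 0.017758 = 139.4003 kg/m

139.4003 kg/m


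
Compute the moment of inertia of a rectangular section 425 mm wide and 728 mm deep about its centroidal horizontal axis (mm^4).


I = b * h^3 / 12
= 425 * 728^3 / 12
= 425 * 385828352 / 12
= 13664754133.33 mm^4

13664754133.33 mm^4


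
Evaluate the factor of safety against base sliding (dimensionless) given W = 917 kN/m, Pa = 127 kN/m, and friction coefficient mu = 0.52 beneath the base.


Resisting force = mu * W = 0.52 * 917 = 476.84 kN/m
FOS = Resisting / Driving = 476.84 / 127
= 3.7546 (dimensionless)

3.7546 (dimensionless)


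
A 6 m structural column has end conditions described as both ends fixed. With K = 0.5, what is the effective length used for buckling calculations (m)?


L_eff = K * L
= 0.5 * 6
= 3.0 m

3.0 m


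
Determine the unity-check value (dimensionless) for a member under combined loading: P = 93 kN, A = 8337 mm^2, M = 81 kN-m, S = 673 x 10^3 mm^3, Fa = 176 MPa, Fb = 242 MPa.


f_a = P / A = 93000.0 / 8337 = 11.1551 MPa
f_b = M / S = 81000000.0 / 673000.0 = 120.3566 MPa
Ratio = f_a / Fa + f_b / Fb
= 11.1551 / 176 + 120.3566 / 242
= 0.5607 (dimensionless)

0.5607 (dimensionless)


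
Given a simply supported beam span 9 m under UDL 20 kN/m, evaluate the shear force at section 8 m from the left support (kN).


R_A = w * L / 2 = 20 * 9 / 2 = 90.0 kN
V(x) = R_A - w * x = 90.0 - 20 * 8
= -70.0 kN

-70.0 kN


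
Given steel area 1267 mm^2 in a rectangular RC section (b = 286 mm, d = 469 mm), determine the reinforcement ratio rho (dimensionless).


rho = As / (b * d)
= 1267 / (286 * 469)
= 1267 / 134134
= 0.009446 (dimensionless)

0.009446 (dimensionless)


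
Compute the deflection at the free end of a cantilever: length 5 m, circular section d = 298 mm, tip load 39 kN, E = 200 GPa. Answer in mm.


I = pi * d^4 / 64 = pi * 298^4 / 64 = 387110503.31 mm^4
L = 5000.0 mm, P = 39000.0 N, E = 200000.0 MPa
delta = P * L^3 / (3 * E * I)
= 39000.0 * 5000.0^3 / (3 * 200000.0 * 387110503.31)
= 20.9888 mm

20.9888 mm


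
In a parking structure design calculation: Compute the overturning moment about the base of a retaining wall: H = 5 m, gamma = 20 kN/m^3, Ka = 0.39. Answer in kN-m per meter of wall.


Pa = 0.5 * Ka * gamma * H^2
= 0.5 * 0.39 * 20 * 5^2
= 97.5 kN/m
Arm = H / 3 = 5 / 3 = 1.6667 m
Mo = Pa * arm = Pa * H / 3 = 97.5 * 5 / 3 = 162.5 kN-m/m

162.5 kN-m/m


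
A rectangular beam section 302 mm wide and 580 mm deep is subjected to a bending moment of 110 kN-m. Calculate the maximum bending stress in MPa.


I = b * h^3 / 12 = 302 * 580^3 / 12 = 4910318666.67 mm^4
y = h / 2 = 580 / 2 = 290.0 mm
M = 110 kN-m = 110000000.0 N-mm
sigma = M * y / I = 110000000.0 * 290.0 / 4910318666.67
= 6.5 MPa

6.5 MPa


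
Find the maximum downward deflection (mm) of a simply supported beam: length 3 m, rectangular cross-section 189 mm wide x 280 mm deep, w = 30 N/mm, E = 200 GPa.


I = 189 * 280^3 / 12 = 345744000.0 mm^4
L = 3000.0 mm, w = 30 N/mm, E = 200000.0 MPa
delta = 5 * w * L^4 / (384 * E * I)
= 5 * 30 * 3000.0^4 / (384 * 200000.0 * 345744000.0)
= 0.4576 mm

0.4576 mm


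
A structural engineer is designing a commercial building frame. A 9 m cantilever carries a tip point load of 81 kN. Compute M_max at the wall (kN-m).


For a cantilever with a point load at the free end:
M_max = P * L = 81 * 9 = 729 kN-m

729 kN-m


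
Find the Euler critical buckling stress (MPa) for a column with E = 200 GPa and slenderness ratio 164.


sigma_cr = pi^2 * E / lambda^2
= 9.8696 * 200000.0 / 164^2
= 9.8696 * 200000.0 / 26896
= 73.3909 MPa

73.3909 MPa


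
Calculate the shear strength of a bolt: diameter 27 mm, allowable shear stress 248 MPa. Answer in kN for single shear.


A = pi * d^2 / 4 = pi * 27^2 / 4 = 572.5553 mm^2
V = f_v * A / 1000 = 248 * 572.5553 / 1000
= 141.9937 kN

141.9937 kN


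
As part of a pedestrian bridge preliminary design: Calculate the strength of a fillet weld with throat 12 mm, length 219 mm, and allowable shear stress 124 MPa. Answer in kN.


Strength = throat * length * allowable stress
= 12 * 219 * 124 N
= 325872 N
= 325.87 kN

325.87 kN


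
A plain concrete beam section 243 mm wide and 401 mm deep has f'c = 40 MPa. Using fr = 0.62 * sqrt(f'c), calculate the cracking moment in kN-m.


fr = 0.62 * sqrt(40) = 0.62 * 6.3246 = 3.9212 MPa
I = 243 * 401^3 / 12 = 1305744320.25 mm^4
y_t = 200.5 mm
M_cr = fr * I / y_t = 3.9212 * 1305744320.25 / 200.5 N-mm
= 25.5367 kN-m

25.5367 kN-m


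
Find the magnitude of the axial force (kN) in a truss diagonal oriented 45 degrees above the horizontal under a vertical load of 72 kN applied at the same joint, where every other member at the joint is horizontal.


At the joint, only the diagonal has a vertical component, so vertical equilibrium gives:
F * sin(45) = 72
F = 72 / sin(45)
= 72 / 0.707107
= 101.82 kN

101.82 kN


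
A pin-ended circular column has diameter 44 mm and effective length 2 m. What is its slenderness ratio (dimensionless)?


Radius of gyration r = d / 4 = 44 / 4 = 11.0 mm
L_eff = 2000.0 mm
Slenderness ratio = L / r = 2000.0 / 11.0 = 181.82 (dimensionless)

181.82 (dimensionless)


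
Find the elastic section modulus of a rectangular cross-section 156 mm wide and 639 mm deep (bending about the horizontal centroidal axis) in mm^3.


S = b * h^2 / 6
= 156 * 639^2 / 6
= 156 * 408321 / 6
= 10616346.0 mm^3

10616346.0 mm^3


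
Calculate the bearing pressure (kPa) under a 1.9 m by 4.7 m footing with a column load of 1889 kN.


A = 1.9 * 4.7 = 8.93 m^2
q = P / A = 1889 / 8.93
= 211.5342 kPa

211.5342 kPa


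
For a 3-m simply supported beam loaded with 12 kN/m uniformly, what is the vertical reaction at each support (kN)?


Total load = w * L = 12 * 3 = 36 kN
By symmetry, each reaction R = total / 2 = 36 / 2 = 18.0 kN

18.0 kN


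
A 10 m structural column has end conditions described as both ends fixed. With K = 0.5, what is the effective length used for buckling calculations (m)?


L_eff = K * L
= 0.5 * 10
= 5.0 m

5.0 m


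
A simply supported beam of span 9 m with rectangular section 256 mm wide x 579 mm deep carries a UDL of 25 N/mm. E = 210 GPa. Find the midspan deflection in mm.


I = 256 * 579^3 / 12 = 4140896832.0 mm^4
L = 9000.0 mm, w = 25 N/mm, E = 210000.0 MPa
delta = 5 * w * L^4 / (384 * E * I)
= 5 * 25 * 9000.0^4 / (384 * 210000.0 * 4140896832.0)
= 2.456 mm

2.456 mm


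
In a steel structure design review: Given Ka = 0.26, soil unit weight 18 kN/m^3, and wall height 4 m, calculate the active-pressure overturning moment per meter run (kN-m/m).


Pa = 0.5 * Ka * gamma * H^2
= 0.5 * 0.26 * 18 * 4^2
= 37.44 kN/m
Arm = H / 3 = 4 / 3 = 1.3333 m
Mo = Pa * arm = Pa * H / 3 = 37.44 * 4 / 3 = 49.92 kN-m/m

49.92 kN-m/m


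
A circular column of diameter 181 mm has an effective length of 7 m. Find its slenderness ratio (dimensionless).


Radius of gyration r = d / 4 = 181 / 4 = 45.25 mm
L_eff = 7000.0 mm
Slenderness ratio = L / r = 7000.0 / 45.25 = 154.7 (dimensionless)

154.7 (dimensionless)


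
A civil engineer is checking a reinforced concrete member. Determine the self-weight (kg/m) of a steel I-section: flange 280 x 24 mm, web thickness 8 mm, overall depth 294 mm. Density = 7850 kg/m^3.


A_flanges = 2 * 280 * 24 = 13440 mm^2
A_web = (294 - 2 * 24) * 8 = 1968 mm^2
A_total = 13440 + 1968 = 15408 mm^2 = 0.015408 m^2
Weight = rho * A = 7850 * 0.015408 = 120.9528 kg/m

120.9528 kg/m


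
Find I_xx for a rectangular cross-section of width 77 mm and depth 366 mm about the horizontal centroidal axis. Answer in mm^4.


I = b * h^3 / 12
= 77 * 366^3 / 12
= 77 * 49027896 / 12
= 314595666.0 mm^4

314595666.0 mm^4


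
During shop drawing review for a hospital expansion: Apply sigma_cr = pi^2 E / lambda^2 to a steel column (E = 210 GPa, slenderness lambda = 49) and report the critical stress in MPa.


sigma_cr = pi^2 * E / lambda^2
= 9.8696 * 210000.0 / 49^2
= 9.8696 * 210000.0 / 2401
= 863.2307 MPa

863.2307 MPa


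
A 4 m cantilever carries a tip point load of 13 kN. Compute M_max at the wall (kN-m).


For a cantilever with a point load at the free end:
M_max = P * L = 13 * 4 = 52 kN-m

52 kN-m


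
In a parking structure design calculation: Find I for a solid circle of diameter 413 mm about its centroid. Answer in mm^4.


r = d / 2 = 413 / 2 = 206.5 mm
I = pi * r^4 / 4 = pi * 206.5^4 / 4
= 1428137770.76 mm^4

1428137770.76 mm^4


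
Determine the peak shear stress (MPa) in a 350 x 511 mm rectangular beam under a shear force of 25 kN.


A = b * h = 350 * 511 = 178850 mm^2
V = 25 kN = 25000.0 N
tau_max = 1.5 * V / A = 1.5 * 25000.0 / 178850
= 0.2097 MPa

0.2097 MPa


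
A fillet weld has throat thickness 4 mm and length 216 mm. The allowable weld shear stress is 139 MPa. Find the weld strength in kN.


Strength = throat * length * allowable stress
= 4 * 216 * 139 N
= 120096 N
= 120.1 kN

120.1 kN


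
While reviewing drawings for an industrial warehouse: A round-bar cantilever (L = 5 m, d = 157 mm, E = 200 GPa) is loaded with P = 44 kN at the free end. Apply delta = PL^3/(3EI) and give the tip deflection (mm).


I = pi * d^4 / 64 = pi * 157^4 / 64 = 29824179.76 mm^4
L = 5000.0 mm, P = 44000.0 N, E = 200000.0 MPa
delta = P * L^3 / (3 * E * I)
= 44000.0 * 5000.0^3 / (3 * 200000.0 * 29824179.76)
= 307.3569 mm

307.3569 mm


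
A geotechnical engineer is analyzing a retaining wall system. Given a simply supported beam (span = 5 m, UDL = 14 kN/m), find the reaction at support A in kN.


Total load = w * L = 14 * 5 = 70 kN
By symmetry, each reaction R = total / 2 = 70 / 2 = 35.0 kN

35.0 kN


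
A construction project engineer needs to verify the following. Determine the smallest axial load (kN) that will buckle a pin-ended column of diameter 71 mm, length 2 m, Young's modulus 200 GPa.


I = pi * d^4 / 64 = 1247392.97 mm^4
L = 2000.0 mm
P_cr = pi^2 * E * I / L^2
= 9.8696 * 200000.0 * 1247392.97 / 2000.0^2
= 615563.76 N = 615.5638 kN

615.5638 kN


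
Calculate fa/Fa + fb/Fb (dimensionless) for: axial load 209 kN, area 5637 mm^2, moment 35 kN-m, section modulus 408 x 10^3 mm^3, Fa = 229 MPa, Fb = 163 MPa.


f_a = P / A = 209000.0 / 5637 = 37.0765 MPa
f_b = M / S = 35000000.0 / 408000.0 = 85.7843 MPa
Ratio = f_a / Fa + f_b / Fb
= 37.0765 / 229 + 85.7843 / 163
= 0.6882 (dimensionless)

0.6882 (dimensionless)


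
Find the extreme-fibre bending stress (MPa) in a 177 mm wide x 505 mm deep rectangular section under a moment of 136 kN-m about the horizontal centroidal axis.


I = b * h^3 / 12 = 177 * 505^3 / 12 = 1899617468.75 mm^4
y = h / 2 = 505 / 2 = 252.5 mm
M = 136 kN-m = 136000000.0 N-mm
sigma = M * y / I = 136000000.0 * 252.5 / 1899617468.75
= 18.08 MPa

18.08 MPa


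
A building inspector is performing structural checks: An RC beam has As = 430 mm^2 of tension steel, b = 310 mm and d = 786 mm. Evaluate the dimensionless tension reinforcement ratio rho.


rho = As / (b * d)
= 430 / (310 * 786)
= 430 / 243660
= 0.001765 (dimensionless)

0.001765 (dimensionless)


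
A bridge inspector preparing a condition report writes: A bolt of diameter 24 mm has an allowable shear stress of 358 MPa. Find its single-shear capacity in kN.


A = pi * d^2 / 4 = pi * 24^2 / 4 = 452.3893 mm^2
V = f_v * A / 1000 = 358 * 452.3893 / 1000
= 161.9554 kN

161.9554 kN


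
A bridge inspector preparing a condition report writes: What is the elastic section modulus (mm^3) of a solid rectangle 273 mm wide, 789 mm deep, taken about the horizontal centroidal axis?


S = b * h^2 / 6
= 273 * 789^2 / 6
= 273 * 622521 / 6
= 28324705.5 mm^3

28324705.5 mm^3


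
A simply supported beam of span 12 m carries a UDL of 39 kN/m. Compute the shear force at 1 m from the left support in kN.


R_A = w * L / 2 = 39 * 12 / 2 = 234.0 kN
V(x) = R_A - w * x = 234.0 - 39 * 1
= 195.0 kN

195.0 kN


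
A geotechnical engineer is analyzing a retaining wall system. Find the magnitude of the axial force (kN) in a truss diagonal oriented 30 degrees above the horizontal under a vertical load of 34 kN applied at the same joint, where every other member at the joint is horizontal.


At the joint, only the diagonal has a vertical component, so vertical equilibrium gives:
F * sin(30) = 34
F = 34 / sin(30)
= 34 / 0.5
= 68.0 kN

68.0 kN


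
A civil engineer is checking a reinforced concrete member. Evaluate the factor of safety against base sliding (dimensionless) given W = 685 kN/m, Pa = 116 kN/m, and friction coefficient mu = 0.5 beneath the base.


Resisting force = mu * W = 0.5 * 685 = 342.5 kN/m
FOS = Resisting / Driving = 342.5 / 116
= 2.9526 (dimensionless)

2.9526 (dimensionless)


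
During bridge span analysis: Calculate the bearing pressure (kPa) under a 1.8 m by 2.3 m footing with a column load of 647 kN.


A = 1.8 * 2.3 = 4.14 m^2
q = P / A = 647 / 4.14
= 156.2802 kPa

156.2802 kPa


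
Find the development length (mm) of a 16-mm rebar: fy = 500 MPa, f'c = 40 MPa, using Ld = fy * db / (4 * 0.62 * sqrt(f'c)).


Ld = (fy * db) / (4 * 0.62 * sqrt(f'c))
= (500 * 16) / (4 * 0.62 * sqrt(40))
= 8000 / 15.6849
= 510.04 mm

510.04 mm


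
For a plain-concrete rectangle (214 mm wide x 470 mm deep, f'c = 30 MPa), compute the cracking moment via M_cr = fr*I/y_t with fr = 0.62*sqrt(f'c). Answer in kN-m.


fr = 0.62 * sqrt(30) = 0.62 * 5.4772 = 3.3959 MPa
I = 214 * 470^3 / 12 = 1851510166.67 mm^4
y_t = 235.0 mm
M_cr = fr * I / y_t = 3.3959 * 1851510166.67 / 235.0 N-mm
= 26.7553 kN-m

26.7553 kN-m
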